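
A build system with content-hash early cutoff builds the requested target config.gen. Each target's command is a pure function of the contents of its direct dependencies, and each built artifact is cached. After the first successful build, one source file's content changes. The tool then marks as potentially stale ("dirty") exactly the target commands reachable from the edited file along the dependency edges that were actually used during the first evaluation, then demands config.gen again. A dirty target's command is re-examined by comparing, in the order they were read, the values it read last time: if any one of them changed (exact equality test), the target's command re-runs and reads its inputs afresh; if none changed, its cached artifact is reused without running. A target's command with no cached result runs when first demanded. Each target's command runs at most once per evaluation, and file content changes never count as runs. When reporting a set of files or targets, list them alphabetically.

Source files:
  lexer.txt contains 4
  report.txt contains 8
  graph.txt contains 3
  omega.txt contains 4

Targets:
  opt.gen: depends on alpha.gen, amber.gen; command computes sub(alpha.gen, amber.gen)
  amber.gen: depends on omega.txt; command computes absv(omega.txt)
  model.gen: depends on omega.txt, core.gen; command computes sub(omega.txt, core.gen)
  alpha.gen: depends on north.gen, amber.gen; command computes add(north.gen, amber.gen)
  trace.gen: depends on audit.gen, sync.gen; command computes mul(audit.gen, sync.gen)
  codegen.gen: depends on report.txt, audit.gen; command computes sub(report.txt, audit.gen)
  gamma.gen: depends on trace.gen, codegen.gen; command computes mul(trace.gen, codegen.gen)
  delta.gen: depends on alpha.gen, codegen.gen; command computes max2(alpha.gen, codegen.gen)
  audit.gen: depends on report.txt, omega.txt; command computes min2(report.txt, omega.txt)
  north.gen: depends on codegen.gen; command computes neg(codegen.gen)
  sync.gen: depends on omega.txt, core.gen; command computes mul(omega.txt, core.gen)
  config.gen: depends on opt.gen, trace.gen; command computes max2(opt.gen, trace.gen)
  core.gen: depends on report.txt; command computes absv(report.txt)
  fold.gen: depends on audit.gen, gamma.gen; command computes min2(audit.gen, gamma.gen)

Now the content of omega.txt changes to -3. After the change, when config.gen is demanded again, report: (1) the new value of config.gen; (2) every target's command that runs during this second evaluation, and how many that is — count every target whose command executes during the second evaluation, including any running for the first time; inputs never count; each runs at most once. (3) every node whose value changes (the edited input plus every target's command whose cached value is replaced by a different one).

New value of config.gen: 72.
Target commands that run: alpha.gen, amber.gen, audit.gen, codegen.gen, config.gen, north.gen, opt.gen, sync.gen, trace.gen — 9 in total.
Values that change: alpha.gen, amber.gen, audit.gen, codegen.gen, config.gen, north.gen, omega.txt, opt.gen, sync.gen, trace.gen.

First evaluation (everything demanded from the output):
  amber.gen = absv(4) = 4
  audit.gen = min2(8, 4) = 4
  codegen.gen = sub(8, 4) = 4
  core.gen = absv(8) = 8
  north.gen = neg(4) = -4
  alpha.gen = add(-4, 4) = 0
  opt.gen = sub(0, 4) = -4
  sync.gen = mul(4, 8) = 32
  trace.gen = mul(4, 32) = 128
  config.gen = max2(-4, 128) = 128

Propagation after the edit:
  amber.gen: runs — omega.txt 4->-3; result 3.
  audit.gen: runs — omega.txt 4->-3; result -3.
  codegen.gen: runs — audit.gen 4->-3; result 11.
  north.gen: runs — codegen.gen 4->11; result -11.
  alpha.gen: runs — north.gen -4->-11; amber.gen 4->3; result -8.
  opt.gen: runs — alpha.gen 0->-8; amber.gen 4->3; result -11.
  sync.gen: runs — omega.txt 4->-3; result -24.
  trace.gen: runs — audit.gen 4->-3; sync.gen 32->-24; result 72.
  config.gen: runs — opt.gen -4->-11; trace.gen 128->72; result 72.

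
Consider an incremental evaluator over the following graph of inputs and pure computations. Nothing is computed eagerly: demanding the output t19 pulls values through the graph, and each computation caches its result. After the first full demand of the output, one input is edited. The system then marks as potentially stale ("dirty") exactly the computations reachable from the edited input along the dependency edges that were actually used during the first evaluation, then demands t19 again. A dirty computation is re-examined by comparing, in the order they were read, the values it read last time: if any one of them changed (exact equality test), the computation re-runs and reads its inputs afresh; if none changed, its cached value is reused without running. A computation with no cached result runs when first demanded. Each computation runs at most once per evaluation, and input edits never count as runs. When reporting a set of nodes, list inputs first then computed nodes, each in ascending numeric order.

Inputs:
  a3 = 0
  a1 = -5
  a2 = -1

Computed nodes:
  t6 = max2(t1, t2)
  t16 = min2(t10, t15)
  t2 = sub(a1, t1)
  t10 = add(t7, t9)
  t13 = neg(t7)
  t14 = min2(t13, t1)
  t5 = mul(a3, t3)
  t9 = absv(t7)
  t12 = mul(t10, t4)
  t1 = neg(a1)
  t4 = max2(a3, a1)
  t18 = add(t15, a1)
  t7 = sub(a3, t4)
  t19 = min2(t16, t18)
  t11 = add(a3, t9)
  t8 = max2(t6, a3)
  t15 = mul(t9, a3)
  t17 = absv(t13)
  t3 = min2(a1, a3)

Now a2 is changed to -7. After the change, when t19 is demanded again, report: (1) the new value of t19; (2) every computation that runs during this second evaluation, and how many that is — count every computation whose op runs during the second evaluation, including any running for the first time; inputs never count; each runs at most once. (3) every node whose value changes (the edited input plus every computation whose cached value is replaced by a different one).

t19 now evaluates to -5.
Run set: none (0 run).
Changed values: a2.
The important point: nothing the output needs ever reads a2, so the edit is invisible to it.

Initial pass — values computed on the first demand:
  t4 = max2(0, -5) = 0
  t7 = sub(0, 0) = 0
  t9 = absv(0) = 0
  t10 = add(0, 0) = 0
  t15 = mul(0, 0) = 0
  t16 = min2(0, 0) = 0
  t18 = add(0, -5) = -5
  t19 = min2(0, -5) = -5

Second demand — change propagation:
  no demanded computation ever read a2, so the edit dirties nothing and nothing runs.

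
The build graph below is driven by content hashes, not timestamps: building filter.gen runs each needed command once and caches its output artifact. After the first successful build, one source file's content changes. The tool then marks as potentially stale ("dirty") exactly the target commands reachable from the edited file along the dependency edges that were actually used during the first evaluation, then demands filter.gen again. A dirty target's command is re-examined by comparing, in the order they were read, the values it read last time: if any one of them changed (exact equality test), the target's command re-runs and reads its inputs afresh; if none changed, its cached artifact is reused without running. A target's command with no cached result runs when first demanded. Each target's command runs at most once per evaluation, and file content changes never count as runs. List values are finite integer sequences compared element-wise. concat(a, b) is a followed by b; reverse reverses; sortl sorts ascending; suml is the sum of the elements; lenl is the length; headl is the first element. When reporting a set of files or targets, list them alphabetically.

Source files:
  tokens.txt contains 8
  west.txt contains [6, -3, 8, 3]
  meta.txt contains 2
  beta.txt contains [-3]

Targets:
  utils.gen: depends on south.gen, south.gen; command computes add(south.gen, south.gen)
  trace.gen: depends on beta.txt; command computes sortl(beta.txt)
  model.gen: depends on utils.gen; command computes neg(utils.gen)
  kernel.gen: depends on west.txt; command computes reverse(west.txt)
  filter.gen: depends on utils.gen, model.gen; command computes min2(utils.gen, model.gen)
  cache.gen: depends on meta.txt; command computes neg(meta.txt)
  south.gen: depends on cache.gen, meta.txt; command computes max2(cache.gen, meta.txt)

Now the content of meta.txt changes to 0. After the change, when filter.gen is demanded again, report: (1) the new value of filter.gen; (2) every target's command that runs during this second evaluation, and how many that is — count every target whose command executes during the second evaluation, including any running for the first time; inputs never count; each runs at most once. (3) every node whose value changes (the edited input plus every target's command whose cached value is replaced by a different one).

Initial pass — values computed on the first demand:
  cache.gen = neg(2) = -2
  south.gen = max2(-2, 2) = 2
  utils.gen = add(2, 2) = 4
  model.gen = neg(4) = -4
  filter.gen = min2(4, -4) = -4

Second demand — change propagation:
  cache.gen: re-runs because meta.txt 2->0; new result 0.
  south.gen: re-runs because cache.gen -2->0; meta.txt 2->0; new result 0.
  utils.gen: re-runs because south.gen 2->0; south.gen 2->0; new result 0.
  model.gen: re-runs because utils.gen 4->0; new result 0.
  filter.gen: re-runs because utils.gen 4->0; model.gen -4->0; new result 0.

filter.gen now evaluates to 0.
Run set: cache.gen, filter.gen, model.gen, south.gen, utils.gen (5 run).
Changed values: cache.gen, filter.gen, meta.txt, model.gen, south.gen, utils.gen.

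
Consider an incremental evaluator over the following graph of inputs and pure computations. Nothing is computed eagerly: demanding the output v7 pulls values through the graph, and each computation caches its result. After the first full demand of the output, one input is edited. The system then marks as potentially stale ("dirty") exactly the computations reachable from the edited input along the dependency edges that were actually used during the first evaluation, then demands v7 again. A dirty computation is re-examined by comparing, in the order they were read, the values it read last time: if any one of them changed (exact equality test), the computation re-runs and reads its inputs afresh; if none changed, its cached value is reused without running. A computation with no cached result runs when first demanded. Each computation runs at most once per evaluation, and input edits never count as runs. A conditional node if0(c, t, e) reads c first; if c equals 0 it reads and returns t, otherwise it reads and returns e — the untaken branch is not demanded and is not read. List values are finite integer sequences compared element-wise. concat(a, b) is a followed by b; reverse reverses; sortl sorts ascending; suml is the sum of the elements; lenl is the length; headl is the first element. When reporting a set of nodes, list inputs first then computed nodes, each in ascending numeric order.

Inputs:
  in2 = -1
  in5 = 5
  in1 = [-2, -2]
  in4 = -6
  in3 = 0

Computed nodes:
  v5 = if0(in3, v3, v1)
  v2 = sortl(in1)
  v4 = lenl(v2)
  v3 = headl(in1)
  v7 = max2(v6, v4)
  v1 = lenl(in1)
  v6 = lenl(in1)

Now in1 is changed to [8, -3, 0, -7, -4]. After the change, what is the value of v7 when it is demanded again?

v7 now evaluates to 5.

Initial pass — values computed on the first demand:
  v2 = sortl([-2, -2]) = [-2, -2]
  v4 = lenl([-2, -2]) = 2
  v6 = lenl([-2, -2]) = 2
  v7 = max2(2, 2) = 2

Second demand — change propagation:
  v2: re-runs because in1 [-2, -2]->[8, -3, 0, -7, -4]; new result [-7, -4, -3, 0, 8].
  v4: re-runs because v2 [-2, -2]->[-7, -4, -3, 0, 8]; new result 5.
  v6: re-runs because in1 [-2, -2]->[8, -3, 0, -7, -4]; new result 5.
  v7: re-runs because v6 2->5; v4 2->5; new result 5.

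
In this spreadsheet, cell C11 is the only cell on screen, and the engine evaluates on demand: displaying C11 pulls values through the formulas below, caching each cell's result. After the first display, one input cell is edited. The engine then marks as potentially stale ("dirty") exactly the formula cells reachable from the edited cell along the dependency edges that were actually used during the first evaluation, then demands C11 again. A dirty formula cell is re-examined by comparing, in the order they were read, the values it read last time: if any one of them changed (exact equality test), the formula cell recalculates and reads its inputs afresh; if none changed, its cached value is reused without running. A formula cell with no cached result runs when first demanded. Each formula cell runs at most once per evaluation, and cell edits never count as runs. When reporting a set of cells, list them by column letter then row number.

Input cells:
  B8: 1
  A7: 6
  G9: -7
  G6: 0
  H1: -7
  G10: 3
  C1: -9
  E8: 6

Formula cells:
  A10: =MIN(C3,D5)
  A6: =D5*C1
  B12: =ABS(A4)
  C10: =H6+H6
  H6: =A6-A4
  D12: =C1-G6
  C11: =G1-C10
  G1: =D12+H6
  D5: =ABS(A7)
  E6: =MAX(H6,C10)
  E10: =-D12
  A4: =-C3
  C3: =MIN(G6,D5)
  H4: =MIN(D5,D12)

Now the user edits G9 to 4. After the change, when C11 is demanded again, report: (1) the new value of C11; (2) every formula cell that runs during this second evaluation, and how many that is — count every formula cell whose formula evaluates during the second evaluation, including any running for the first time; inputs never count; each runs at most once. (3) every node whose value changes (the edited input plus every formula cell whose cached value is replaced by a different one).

Initial pass — values computed on the first demand:
  D5 = ABS(6) = 6
  A6 = 6 * -9 = -54
  C3 = MIN(0, 6) = 0
  A4 = -(0) = 0
  D12 = -9 - 0 = -9
  H6 = -54 - 0 = -54
  C10 = -54 + -54 = -108
  G1 = -9 + -54 = -63
  C11 = -63 - -108 = 45

Second demand — change propagation:
  no demanded computation ever read G9, so the edit dirties nothing and nothing runs.

The important point: nothing the output needs ever reads G9, so the edit is invisible to it.

C11 now evaluates to 45.
Run set: none (0 run).
Changed values: G9.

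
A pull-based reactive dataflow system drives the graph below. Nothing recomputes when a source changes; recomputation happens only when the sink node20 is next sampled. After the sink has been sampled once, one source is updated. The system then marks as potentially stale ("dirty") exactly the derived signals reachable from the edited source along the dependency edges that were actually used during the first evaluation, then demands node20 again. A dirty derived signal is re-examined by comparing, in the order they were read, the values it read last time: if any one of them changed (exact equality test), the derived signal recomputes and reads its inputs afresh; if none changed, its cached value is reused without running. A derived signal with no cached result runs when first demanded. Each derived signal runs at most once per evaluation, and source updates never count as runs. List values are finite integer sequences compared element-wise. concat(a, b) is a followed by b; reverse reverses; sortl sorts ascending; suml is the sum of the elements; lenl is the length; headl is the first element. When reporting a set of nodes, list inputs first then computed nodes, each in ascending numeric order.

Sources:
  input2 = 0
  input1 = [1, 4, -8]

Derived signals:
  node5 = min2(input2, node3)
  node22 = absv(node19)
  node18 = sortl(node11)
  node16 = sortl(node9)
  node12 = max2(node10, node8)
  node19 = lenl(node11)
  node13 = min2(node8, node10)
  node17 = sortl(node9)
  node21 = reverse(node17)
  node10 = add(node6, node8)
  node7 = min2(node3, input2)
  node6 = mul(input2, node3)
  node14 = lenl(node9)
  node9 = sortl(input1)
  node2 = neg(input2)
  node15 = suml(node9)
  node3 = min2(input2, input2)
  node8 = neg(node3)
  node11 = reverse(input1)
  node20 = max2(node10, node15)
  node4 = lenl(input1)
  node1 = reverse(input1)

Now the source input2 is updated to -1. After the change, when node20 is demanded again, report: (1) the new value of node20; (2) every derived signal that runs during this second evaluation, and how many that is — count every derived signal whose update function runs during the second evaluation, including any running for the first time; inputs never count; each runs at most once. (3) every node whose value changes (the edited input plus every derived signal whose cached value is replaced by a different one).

First evaluation (everything demanded from the output):
  node3 = min2(0, 0) = 0
  node6 = mul(0, 0) = 0
  node8 = neg(0) = 0
  node9 = sortl([1, 4, -8]) = [-8, 1, 4]
  node10 = add(0, 0) = 0
  node15 = suml([-8, 1, 4]) = -3
  node20 = max2(0, -3) = 0

Propagation after the edit:
  node3: runs — input2 0->-1; input2 0->-1; result -1.
  node6: runs — input2 0->-1; node3 0->-1; result 1.
  node8: runs — node3 0->-1; result 1.
  node10: runs — node6 0->1; node8 0->1; result 2.
  node20: runs — node10 0->2; result 2.

New value of node20: 2.
Derived signals that run: node3, node6, node8, node10, node20 — 5 in total.
Values that change: input2, node3, node6, node8, node10, node20.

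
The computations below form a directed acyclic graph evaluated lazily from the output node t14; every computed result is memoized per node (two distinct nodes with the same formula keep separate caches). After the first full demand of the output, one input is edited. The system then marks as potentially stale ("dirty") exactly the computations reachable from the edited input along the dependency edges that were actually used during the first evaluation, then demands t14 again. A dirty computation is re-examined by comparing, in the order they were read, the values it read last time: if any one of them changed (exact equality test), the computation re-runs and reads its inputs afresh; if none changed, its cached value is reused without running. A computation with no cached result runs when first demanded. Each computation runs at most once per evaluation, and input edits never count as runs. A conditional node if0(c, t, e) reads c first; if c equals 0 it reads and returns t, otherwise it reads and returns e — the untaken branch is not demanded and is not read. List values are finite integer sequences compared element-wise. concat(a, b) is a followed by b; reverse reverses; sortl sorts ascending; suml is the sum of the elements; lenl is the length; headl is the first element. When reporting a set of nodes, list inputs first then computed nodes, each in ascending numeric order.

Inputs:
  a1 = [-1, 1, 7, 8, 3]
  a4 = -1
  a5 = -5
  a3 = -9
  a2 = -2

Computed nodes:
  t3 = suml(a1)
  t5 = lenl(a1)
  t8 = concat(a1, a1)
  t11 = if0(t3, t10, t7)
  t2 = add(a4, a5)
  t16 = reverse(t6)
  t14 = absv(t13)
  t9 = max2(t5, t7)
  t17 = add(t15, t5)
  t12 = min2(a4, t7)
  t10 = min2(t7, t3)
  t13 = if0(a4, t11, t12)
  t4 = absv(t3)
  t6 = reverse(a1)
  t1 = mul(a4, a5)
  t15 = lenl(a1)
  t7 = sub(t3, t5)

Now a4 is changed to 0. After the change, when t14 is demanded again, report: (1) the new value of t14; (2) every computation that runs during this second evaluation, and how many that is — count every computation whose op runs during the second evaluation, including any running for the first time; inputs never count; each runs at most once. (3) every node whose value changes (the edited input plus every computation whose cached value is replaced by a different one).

Demanding t14 again yields 13.
3 computations run: t11, t13, t14.
The nodes whose values change: a4, t13, t14.
Note the branch switch — demand abandons t12, which is never re-examined.

First demand of the output computes:
  t3 = suml([-1, 1, 7, 8, 3]) = 18
  t5 = lenl([-1, 1, 7, 8, 3]) = 5
  t7 = sub(18, 5) = 13
  t12 = min2(-1, 13) = -1
  t13 = if0(a4=-1 -> else branch t12) = -1
  t14 = absv(-1) = 1

After the edit, cleaning proceeds:
  t11: had never run; runs now, result 13.
  t12: stays stale; no demand reaches it after the flip.
  t13: a read changed (a4 -1->0) — executes, giving 13.
  t14: a read changed (t13 -1->13) — executes, giving 13.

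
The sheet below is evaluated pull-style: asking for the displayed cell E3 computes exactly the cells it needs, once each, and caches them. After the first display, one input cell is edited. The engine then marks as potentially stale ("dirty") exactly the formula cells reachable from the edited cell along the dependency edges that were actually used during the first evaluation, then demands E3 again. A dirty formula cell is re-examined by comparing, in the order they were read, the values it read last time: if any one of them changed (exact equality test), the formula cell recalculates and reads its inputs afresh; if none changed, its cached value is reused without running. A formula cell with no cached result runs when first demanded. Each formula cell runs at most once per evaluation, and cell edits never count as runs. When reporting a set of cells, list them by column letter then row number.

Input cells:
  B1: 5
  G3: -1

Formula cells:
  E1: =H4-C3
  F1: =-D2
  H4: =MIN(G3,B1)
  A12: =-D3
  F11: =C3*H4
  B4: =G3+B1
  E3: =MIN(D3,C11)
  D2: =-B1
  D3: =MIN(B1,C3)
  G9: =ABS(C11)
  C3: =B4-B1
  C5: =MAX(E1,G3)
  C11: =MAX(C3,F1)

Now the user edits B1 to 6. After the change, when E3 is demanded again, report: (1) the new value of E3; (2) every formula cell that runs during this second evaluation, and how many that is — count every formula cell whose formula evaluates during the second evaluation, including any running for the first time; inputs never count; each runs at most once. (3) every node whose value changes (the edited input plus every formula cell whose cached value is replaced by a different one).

First demand of the output computes:
  B4 = -1 + 5 = 4
  C3 = 4 - 5 = -1
  D2 = -(5) = -5
  D3 = MIN(5, -1) = -1
  F1 = -(-5) = 5
  C11 = MAX(-1, 5) = 5
  E3 = MIN(-1, 5) = -1

After the edit, cleaning proceeds:
  B4: a read changed (B1 5->6) — executes, giving 5.
  C3: a read changed (B4 4->5; B1 5->6) — executes, giving -1 — identical to its old value.
  D2: a read changed (B1 5->6) — executes, giving -6.
  D3: a read changed (B1 5->6) — executes, giving -1 — identical to its old value.
  F1: a read changed (D2 -5->-6) — executes, giving 6.
  C11: a read changed (F1 5->6) — executes, giving 6.
  E3: a read changed (C11 5->6) — executes, giving -1 — identical to its old value.

Demanding E3 again yields -1.
7 formula cells run: B4, C3, C11, D2, D3, E3, F1.
The nodes whose values change: B1, B4, C11, D2, F1.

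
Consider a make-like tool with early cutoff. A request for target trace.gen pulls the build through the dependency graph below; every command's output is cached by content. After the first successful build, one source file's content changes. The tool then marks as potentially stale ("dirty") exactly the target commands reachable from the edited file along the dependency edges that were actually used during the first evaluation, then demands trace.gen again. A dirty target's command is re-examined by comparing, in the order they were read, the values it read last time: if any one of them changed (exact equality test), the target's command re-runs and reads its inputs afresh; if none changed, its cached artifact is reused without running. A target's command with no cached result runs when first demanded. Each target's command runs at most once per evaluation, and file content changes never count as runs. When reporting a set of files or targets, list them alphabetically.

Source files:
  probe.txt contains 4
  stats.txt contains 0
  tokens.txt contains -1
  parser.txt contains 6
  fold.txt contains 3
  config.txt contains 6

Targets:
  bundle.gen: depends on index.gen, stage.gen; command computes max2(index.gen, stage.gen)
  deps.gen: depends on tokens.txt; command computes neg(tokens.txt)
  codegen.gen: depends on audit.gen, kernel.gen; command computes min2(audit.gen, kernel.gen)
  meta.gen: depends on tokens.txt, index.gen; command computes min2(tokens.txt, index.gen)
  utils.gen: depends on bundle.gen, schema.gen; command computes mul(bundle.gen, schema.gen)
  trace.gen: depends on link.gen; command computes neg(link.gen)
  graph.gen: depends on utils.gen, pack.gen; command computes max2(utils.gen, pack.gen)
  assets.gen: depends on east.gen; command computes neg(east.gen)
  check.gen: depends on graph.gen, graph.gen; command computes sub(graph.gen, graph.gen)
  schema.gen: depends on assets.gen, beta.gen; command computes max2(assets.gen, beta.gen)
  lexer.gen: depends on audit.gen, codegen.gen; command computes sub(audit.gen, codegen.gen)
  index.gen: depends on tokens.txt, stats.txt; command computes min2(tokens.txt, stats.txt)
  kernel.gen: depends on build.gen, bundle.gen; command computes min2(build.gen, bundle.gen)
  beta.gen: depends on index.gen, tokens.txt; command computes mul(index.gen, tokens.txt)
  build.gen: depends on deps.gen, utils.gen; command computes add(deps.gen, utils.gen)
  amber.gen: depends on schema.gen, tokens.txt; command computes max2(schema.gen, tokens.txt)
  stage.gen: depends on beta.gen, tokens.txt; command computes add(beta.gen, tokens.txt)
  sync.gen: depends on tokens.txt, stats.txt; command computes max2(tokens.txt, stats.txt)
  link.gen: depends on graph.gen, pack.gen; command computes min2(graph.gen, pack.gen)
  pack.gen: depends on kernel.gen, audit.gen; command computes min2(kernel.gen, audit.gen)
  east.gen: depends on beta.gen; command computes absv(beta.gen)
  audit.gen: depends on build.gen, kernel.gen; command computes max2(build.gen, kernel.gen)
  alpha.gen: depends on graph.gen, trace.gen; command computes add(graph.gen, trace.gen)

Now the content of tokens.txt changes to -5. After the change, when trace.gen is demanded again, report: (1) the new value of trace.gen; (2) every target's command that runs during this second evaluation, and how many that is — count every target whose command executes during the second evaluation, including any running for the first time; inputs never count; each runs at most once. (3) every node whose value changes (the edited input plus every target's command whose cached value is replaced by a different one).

Demanding trace.gen again yields -20.
16 target commands run: assets.gen, audit.gen, beta.gen, build.gen, bundle.gen, deps.gen, east.gen, graph.gen, index.gen, kernel.gen, link.gen, pack.gen, schema.gen, stage.gen, trace.gen, utils.gen.
The nodes whose values change: assets.gen, audit.gen, beta.gen, build.gen, bundle.gen, deps.gen, east.gen, graph.gen, index.gen, kernel.gen, link.gen, pack.gen, schema.gen, stage.gen, tokens.txt, trace.gen, utils.gen.

First demand of the output computes:
  deps.gen = neg(-1) = 1
  index.gen = min2(-1, 0) = -1
  beta.gen = mul(-1, -1) = 1
  east.gen = absv(1) = 1
  assets.gen = neg(1) = -1
  schema.gen = max2(-1, 1) = 1
  stage.gen = add(1, -1) = 0
  bundle.gen = max2(-1, 0) = 0
  utils.gen = mul(0, 1) = 0
  build.gen = add(1, 0) = 1
  kernel.gen = min2(1, 0) = 0
  audit.gen = max2(1, 0) = 1
  pack.gen = min2(0, 1) = 0
  graph.gen = max2(0, 0) = 0
  link.gen = min2(0, 0) = 0
  trace.gen = neg(0) = 0

After the edit, cleaning proceeds:
  deps.gen: a read changed (tokens.txt -1->-5) — executes, giving 5.
  index.gen: a read changed (tokens.txt -1->-5) — executes, giving -5.
  beta.gen: a read changed (index.gen -1->-5; tokens.txt -1->-5) — executes, giving 25.
  east.gen: a read changed (beta.gen 1->25) — executes, giving 25.
  assets.gen: a read changed (east.gen 1->25) — executes, giving -25.
  schema.gen: a read changed (assets.gen -1->-25; beta.gen 1->25) — executes, giving 25.
  stage.gen: a read changed (beta.gen 1->25; tokens.txt -1->-5) — executes, giving 20.
  bundle.gen: a read changed (index.gen -1->-5; stage.gen 0->20) — executes, giving 20.
  utils.gen: a read changed (bundle.gen 0->20; schema.gen 1->25) — executes, giving 500.
  build.gen: a read changed (deps.gen 1->5; utils.gen 0->500) — executes, giving 505.
  kernel.gen: a read changed (build.gen 1->505; bundle.gen 0->20) — executes, giving 20.
  audit.gen: a read changed (build.gen 1->505; kernel.gen 0->20) — executes, giving 505.
  pack.gen: a read changed (kernel.gen 0->20; audit.gen 1->505) — executes, giving 20.
  graph.gen: a read changed (utils.gen 0->500; pack.gen 0->20) — executes, giving 500.
  link.gen: a read changed (graph.gen 0->500; pack.gen 0->20) — executes, giving 20.
  trace.gen: a read changed (link.gen 0->20) — executes, giving -20.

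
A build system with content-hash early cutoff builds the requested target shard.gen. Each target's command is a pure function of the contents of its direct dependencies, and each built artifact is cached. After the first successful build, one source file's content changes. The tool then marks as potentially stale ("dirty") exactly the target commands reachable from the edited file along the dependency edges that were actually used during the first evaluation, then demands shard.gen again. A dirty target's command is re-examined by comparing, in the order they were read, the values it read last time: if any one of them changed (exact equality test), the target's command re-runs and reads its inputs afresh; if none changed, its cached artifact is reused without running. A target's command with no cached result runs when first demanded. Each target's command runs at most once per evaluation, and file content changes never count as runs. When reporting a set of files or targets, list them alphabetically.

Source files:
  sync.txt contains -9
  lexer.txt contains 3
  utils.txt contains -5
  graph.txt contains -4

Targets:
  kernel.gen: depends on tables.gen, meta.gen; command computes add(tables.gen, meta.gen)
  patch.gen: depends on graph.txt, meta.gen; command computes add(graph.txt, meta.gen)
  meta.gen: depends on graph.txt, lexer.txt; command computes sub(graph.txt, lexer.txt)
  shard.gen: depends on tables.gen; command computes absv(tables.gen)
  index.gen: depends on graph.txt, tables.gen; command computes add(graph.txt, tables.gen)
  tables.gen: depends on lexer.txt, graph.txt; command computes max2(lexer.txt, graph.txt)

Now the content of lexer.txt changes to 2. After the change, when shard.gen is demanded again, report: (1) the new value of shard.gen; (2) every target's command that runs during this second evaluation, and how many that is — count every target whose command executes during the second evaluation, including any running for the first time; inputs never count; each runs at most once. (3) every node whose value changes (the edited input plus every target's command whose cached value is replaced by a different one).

New value of shard.gen: 2.
Target commands that run: shard.gen, tables.gen — 2 in total.
Values that change: lexer.txt, shard.gen, tables.gen.

First evaluation (everything demanded from the output):
  tables.gen = max2(3, -4) = 3
  shard.gen = absv(3) = 3

Propagation after the edit:
  tables.gen: runs — lexer.txt 3->2; result 2.
  shard.gen: runs — tables.gen 3->2; result 2.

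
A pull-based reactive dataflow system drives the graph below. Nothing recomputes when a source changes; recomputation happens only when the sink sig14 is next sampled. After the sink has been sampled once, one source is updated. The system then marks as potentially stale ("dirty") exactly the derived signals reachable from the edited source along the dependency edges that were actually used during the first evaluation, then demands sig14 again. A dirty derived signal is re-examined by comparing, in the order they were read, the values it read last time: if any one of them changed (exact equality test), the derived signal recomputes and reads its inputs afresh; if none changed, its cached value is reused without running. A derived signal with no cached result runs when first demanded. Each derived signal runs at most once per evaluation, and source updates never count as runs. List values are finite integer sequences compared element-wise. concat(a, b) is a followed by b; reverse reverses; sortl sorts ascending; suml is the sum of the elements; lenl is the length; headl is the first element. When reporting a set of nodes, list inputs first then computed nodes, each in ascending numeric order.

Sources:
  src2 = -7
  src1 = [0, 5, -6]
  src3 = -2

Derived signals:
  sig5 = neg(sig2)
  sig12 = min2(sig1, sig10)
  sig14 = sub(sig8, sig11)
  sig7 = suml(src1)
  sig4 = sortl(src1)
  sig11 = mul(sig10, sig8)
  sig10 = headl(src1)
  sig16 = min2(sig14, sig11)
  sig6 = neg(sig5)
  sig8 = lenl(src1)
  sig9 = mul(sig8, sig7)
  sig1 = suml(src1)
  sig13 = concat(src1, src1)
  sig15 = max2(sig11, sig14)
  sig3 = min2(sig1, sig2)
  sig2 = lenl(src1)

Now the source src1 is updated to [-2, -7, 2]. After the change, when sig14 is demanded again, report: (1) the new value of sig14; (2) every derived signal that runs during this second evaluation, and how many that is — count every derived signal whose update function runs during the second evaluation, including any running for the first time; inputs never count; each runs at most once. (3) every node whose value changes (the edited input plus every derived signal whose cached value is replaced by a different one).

First evaluation (everything demanded from the output):
  sig8 = lenl([0, 5, -6]) = 3
  sig10 = headl([0, 5, -6]) = 0
  sig11 = mul(0, 3) = 0
  sig14 = sub(3, 0) = 3

Propagation after the edit:
  sig8: runs — src1 [0, 5, -6]->[-2, -7, 2]; result 3 (same value as before).
  sig10: runs — src1 [0, 5, -6]->[-2, -7, 2]; result -2.
  sig11: runs — sig10 0->-2; result -6.
  sig14: runs — sig11 0->-6; result 9.

New value of sig14: 9.
Derived signals that run: sig8, sig10, sig11, sig14 — 4 in total.
Values that change: src1, sig10, sig11, sig14.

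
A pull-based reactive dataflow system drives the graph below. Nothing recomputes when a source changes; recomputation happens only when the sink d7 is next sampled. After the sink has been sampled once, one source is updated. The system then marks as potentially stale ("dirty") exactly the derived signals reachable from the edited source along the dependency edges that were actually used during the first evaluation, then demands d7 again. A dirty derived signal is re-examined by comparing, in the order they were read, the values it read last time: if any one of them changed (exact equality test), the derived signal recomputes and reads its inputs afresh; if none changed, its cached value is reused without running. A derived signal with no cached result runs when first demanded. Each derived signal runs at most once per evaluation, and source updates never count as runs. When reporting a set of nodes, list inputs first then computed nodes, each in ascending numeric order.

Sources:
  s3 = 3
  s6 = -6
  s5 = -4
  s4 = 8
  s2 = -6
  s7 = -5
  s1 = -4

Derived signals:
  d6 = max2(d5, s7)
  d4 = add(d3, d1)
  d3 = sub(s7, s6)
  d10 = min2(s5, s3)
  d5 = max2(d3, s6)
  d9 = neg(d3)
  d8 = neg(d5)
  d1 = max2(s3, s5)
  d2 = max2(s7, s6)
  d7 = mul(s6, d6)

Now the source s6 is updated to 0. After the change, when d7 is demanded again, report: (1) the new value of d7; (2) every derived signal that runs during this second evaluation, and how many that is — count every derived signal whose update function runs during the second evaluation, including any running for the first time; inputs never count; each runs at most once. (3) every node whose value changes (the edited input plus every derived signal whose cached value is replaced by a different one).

New value of d7: 0.
Derived signals that run: d3, d5, d6, d7 — 4 in total.
Values that change: s6, d3, d5, d6, d7.

First evaluation (everything demanded from the output):
  d3 = sub(-5, -6) = 1
  d5 = max2(1, -6) = 1
  d6 = max2(1, -5) = 1
  d7 = mul(-6, 1) = -6

Propagation after the edit:
  d3: runs — s6 -6->0; result -5.
  d5: runs — d3 1->-5; s6 -6->0; result 0.
  d6: runs — d5 1->0; result 0.
  d7: runs — s6 -6->0; d6 1->0; result 0.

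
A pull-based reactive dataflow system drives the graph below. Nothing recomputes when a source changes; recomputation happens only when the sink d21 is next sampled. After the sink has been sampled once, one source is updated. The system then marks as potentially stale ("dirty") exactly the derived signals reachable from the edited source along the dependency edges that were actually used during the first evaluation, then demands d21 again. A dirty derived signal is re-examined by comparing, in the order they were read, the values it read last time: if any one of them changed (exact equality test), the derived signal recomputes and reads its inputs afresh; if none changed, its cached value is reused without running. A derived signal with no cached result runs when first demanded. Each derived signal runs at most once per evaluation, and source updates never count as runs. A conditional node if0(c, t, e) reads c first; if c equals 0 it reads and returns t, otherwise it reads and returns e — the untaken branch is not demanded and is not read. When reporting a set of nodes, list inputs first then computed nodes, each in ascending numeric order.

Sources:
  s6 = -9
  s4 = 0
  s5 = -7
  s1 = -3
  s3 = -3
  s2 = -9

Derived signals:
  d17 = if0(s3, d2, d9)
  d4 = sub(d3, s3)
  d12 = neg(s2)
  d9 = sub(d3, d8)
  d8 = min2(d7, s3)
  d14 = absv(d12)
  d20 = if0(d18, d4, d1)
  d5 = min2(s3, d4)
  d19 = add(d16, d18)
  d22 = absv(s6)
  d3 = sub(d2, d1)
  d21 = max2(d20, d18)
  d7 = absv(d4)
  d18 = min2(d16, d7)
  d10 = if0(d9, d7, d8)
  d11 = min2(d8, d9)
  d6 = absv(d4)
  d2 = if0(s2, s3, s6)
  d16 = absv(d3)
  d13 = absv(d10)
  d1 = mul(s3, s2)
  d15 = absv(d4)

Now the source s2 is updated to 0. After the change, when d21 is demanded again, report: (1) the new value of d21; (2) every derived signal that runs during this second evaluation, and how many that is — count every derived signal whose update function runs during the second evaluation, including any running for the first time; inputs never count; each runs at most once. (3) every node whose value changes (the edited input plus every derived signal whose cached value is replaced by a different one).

New value of d21: 0.
Derived signals that run: d1, d2, d3, d4, d7, d16, d18, d20, d21 — 9 in total.
Values that change: s2, d1, d2, d3, d4, d7, d16, d18, d20, d21.

First evaluation (everything demanded from the output):
  d1 = mul(-3, -9) = 27
  d2 = if0(s2=-9 -> else branch s6) = -9
  d3 = sub(-9, 27) = -36
  d4 = sub(-36, -3) = -33
  d7 = absv(-33) = 33
  d16 = absv(-36) = 36
  d18 = min2(36, 33) = 33
  d20 = if0(d18=33 -> else branch d1) = 27
  d21 = max2(27, 33) = 33

Propagation after the edit:
  d1: runs — s2 -9->0; result 0.
  d2: runs — s2 -9->0; result -3.
  d3: runs — d2 -9->-3; d1 27->0; result -3.
  d4: runs — d3 -36->-3; result 0.
  d7: runs — d4 -33->0; result 0.
  d16: runs — d3 -36->-3; result 3.
  d18: runs — d16 36->3; d7 33->0; result 0.
  d20: runs — d18 33->0; d1 27->0; result 0.
  d21: runs — d20 27->0; d18 33->0; result 0.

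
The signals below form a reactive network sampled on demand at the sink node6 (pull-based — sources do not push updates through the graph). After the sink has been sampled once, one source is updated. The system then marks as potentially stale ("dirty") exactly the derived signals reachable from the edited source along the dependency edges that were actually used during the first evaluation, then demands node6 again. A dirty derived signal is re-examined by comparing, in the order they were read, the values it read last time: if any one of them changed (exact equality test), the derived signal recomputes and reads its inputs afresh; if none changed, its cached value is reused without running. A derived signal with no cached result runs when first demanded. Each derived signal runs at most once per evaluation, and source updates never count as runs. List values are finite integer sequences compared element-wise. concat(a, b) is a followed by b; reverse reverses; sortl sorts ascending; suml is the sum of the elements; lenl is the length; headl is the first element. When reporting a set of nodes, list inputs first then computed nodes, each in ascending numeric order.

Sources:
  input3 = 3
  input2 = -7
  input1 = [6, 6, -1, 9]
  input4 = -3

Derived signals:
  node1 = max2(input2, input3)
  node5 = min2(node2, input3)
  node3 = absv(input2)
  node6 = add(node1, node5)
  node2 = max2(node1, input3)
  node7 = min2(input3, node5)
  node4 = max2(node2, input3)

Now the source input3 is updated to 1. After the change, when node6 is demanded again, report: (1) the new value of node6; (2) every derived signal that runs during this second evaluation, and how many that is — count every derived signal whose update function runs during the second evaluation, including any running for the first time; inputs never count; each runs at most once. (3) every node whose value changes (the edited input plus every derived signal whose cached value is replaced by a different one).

node6 now evaluates to 2.
Run set: node1, node2, node5, node6 (4 run).
Changed values: input3, node1, node2, node5, node6.

Initial pass — values computed on the first demand:
  node1 = max2(-7, 3) = 3
  node2 = max2(3, 3) = 3
  node5 = min2(3, 3) = 3
  node6 = add(3, 3) = 6

Second demand — change propagation:
  node1: re-runs because input3 3->1; new result 1.
  node2: re-runs because node1 3->1; input3 3->1; new result 1.
  node5: re-runs because node2 3->1; input3 3->1; new result 1.
  node6: re-runs because node1 3->1; node5 3->1; new result 2.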